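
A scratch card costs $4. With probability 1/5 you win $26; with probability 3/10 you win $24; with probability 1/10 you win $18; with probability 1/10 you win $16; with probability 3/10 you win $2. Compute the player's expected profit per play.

12.4

E[payout] = 26·1/5 + 24·3/10 + 18·1/10 + 16·1/10 + 2·3/10
 = 26/5 + 36/5 + 9/5 + 8/5 + 3/5
 = 82/5
Net = 82/5 - 4 = 62/5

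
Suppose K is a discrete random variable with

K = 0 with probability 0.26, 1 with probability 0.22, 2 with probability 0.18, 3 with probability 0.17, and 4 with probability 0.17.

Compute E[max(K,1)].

2.03

E[max(K,1)] = Σ max(k,1)·P(K=k)
 = 1·0.26 + 1·0.22 + 2·0.18 + 3·0.17 + 4·0.17
 = 0.26 + 0.22 + 0.36 + 0.51 + 0.68
 = 2.03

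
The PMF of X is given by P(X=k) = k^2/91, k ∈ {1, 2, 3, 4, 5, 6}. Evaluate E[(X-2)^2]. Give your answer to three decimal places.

9.615

E[(X-2)^2] = Σ (x-2)^2·P(X=x)
 = 1·1/91 + 0·4/91 + 1·9/91 + 4·16/91 + 9·25/91 + 16·36/91
 = 1/91 + 0 + 9/91 + 64/91 + 225/91 + 576/91
 = 125/13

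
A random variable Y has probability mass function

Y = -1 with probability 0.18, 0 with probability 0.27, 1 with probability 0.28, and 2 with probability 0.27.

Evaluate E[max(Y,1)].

1.27

E[max(Y,1)] = Σ max(y,1)·P(Y=y)
 = 1·0.18 + 1·0.27 + 1·0.28 + 2·0.27
 = 0.18 + 0.27 + 0.28 + 0.54
 = 1.27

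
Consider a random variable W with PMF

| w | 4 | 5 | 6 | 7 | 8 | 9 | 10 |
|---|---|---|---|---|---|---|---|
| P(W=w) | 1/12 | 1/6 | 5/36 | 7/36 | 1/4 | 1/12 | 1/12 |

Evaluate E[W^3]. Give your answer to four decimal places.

394.9444

E[W^3] = Σ w^3·P(W=w)
 = 64·1/12 + 125·1/6 + 216·5/36 + 343·7/36 + 512·1/4 + 729·1/12 + 1000·1/12
 = 16/3 + 125/6 + 30 + 2401/36 + 128 + 243/4 + 250/3
 = 7109/18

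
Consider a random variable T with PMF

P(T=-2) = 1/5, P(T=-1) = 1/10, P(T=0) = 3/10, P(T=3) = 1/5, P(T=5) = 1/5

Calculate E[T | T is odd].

P(T is odd) = 1/10 + 1/5 + 1/5 = 1/2.
E[T | T is odd] = [(-1)·1/10 + 3·1/5 + 5·1/5] / (1/2)
 = 3/2 / (1/2)
 = 3

3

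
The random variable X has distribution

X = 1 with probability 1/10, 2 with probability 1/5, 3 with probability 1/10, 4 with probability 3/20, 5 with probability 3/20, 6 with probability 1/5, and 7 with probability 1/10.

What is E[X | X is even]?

P(X is even) = 1/5 + 3/20 + 1/5 = 11/20.
E[X | X is even] = [2·1/5 + 4·3/20 + 6·1/5] / (11/20)
 = 11/5 / (11/20)
 = 4

4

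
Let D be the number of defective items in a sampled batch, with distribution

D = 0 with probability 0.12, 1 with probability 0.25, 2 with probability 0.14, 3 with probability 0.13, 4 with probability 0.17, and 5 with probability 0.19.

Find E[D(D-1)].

6.9

E[D(D-1)] = Σ d(d-1)·P(D=d)
 = 0·0.12 + 0·0.25 + 2·0.14 + 6·0.13 + 12·0.17 + 20·0.19
 = 0 + 0 + 0.28 + 0.78 + 2.04 + 3.8
 = 6.9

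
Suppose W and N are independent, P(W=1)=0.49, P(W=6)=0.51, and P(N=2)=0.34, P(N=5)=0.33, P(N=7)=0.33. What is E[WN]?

E[WN] = Σ_w Σ_n wn · P(W=w)P(N=n)
 = 2·0.1666 + 5·0.1617 + 7·0.1617 + 12·0.1734 + 30·0.1683 + 42·0.1683
 = 0.3332 + 0.8085 + 1.1319 + 2.0808 + 5.049 + 7.0686
 = 16.472

16.472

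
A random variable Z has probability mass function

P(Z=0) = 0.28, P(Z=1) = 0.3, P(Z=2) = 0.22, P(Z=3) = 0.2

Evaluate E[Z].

E[Z] = Σ z·P(Z=z)
 = 0·0.28 + 1·0.3 + 2·0.22 + 3·0.2
 = 0 + 0.3 + 0.44 + 0.6
 = 1.34

1.34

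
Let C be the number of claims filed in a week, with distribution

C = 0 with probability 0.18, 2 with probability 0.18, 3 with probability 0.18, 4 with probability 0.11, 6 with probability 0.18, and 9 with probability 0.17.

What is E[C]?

3.95

E[C] = Σ c·P(C=c)
 = 0·0.18 + 2·0.18 + 3·0.18 + 4·0.11 + 6·0.18 + 9·0.17
 = 0 + 0.36 + 0.54 + 0.44 + 1.08 + 1.53
 = 3.95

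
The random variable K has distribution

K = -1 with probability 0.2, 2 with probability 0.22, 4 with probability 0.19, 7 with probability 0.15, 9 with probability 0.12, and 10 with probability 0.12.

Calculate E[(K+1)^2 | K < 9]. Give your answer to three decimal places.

21.487

P(K < 9) = 0.2 + 0.22 + 0.19 + 0.15 = 0.76.
E[(K+1)^2 | K < 9] = [0·0.2 + 9·0.22 + 25·0.19 + 64·0.15] / 0.76
 = 16.33 / 0.76
 = 1633/76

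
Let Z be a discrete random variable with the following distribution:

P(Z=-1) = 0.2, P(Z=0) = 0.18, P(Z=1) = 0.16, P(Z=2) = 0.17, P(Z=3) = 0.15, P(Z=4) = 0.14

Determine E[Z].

E[Z] = Σ z·P(Z=z)
 = (-1)·0.2 + 0·0.18 + 1·0.16 + 2·0.17 + 3·0.15 + 4·0.14
 = (-0.2) + 0 + 0.16 + 0.34 + 0.45 + 0.56
 = 1.31

1.31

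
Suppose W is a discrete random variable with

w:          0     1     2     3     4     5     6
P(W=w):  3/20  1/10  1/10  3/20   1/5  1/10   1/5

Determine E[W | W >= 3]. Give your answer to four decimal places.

4.5385

P(W >= 3) = 3/20 + 1/5 + 1/10 + 1/5 = 13/20.
E[W | W >= 3] = [3·3/20 + 4·1/5 + 5·1/10 + 6·1/5] / (13/20)
 = 59/20 / (13/20)
 = 59/13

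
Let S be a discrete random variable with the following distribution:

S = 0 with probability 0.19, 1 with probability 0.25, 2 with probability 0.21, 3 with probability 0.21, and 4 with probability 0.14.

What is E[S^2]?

5.22

E[S^2] = Σ s^2·P(S=s)
 = 0·0.19 + 1·0.25 + 4·0.21 + 9·0.21 + 16·0.14
 = 0 + 0.25 + 0.84 + 1.89 + 2.24
 = 5.22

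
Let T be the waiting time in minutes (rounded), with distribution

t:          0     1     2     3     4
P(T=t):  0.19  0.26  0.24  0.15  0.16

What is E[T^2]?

E[T^2] = Σ t^2·P(T=t)
 = 0·0.19 + 1·0.26 + 4·0.24 + 9·0.15 + 16·0.16
 = 0 + 0.26 + 0.96 + 1.35 + 2.56
 = 5.13

5.13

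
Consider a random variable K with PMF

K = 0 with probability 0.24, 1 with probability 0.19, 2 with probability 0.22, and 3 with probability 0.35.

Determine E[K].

E[K] = Σ k·P(K=k)
 = 0·0.24 + 1·0.19 + 2·0.22 + 3·0.35
 = 0 + 0.19 + 0.44 + 1.05
 = 1.68

1.68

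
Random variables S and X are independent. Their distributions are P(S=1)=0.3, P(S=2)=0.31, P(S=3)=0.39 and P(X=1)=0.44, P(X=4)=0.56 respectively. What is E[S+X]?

E[S+X] = Σ_s Σ_x (s+x) · P(S=s)P(X=x)
 = 2·0.132 + 5·0.168 + 3·0.1364 + 6·0.1736 + 4·0.1716 + 7·0.2184
 = 0.264 + 0.84 + 0.4092 + 1.0416 + 0.6864 + 1.5288
 = 4.77

4.77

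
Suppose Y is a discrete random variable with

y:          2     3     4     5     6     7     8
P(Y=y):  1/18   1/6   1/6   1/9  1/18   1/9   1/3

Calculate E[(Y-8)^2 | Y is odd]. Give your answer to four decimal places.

13.5714

P(Y is odd) = 1/6 + 1/9 + 1/9 = 7/18.
E[(Y-8)^2 | Y is odd] = [25·1/6 + 9·1/9 + 1·1/9] / (7/18)
 = 95/18 / (7/18)
 = 95/7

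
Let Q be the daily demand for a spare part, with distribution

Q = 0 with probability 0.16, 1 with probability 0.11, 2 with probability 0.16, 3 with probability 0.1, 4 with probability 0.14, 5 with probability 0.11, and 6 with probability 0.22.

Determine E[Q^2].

E[Q^2] = Σ q^2·P(Q=q)
 = 0·0.16 + 1·0.11 + 4·0.16 + 9·0.1 + 16·0.14 + 25·0.11 + 36·0.22
 = 0 + 0.11 + 0.64 + 0.9 + 2.24 + 2.75 + 7.92
 = 14.56

14.56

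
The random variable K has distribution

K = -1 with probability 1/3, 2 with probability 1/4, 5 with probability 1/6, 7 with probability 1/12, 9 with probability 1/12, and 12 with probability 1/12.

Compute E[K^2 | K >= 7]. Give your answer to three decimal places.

P(K >= 7) = 1/12 + 1/12 + 1/12 = 1/4.
E[K^2 | K >= 7] = [49·1/12 + 81·1/12 + 144·1/12] / (1/4)
 = 137/6 / (1/4)
 = 274/3

91.333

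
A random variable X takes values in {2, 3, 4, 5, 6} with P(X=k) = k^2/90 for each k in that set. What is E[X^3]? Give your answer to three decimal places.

E[X^3] = Σ x^3·P(X=x)
 = 8·2/45 + 27·1/10 + 64·8/45 + 125·5/18 + 216·2/5
 = 16/45 + 27/10 + 512/45 + 625/18 + 432/5
 = 1220/9

135.556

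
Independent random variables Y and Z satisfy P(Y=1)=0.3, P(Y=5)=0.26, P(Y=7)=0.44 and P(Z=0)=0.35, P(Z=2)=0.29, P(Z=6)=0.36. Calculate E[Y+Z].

7.42

E[Y+Z] = Σ_y Σ_z (y+z) · P(Y=y)P(Z=z)
 = 1·0.105 + 3·0.087 + 7·0.108 + 5·0.091 + 7·0.0754 + 11·0.0936 + 7·0.154 + 9·0.1276 + 13·0.1584
 = 0.105 + 0.261 + 0.756 + 0.455 + 0.5278 + 1.0296 + 1.078 + 1.1484 + 2.0592
 = 7.42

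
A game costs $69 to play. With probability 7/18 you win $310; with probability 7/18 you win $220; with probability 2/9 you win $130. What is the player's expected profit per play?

E[payout] = 310·7/18 + 220·7/18 + 130·2/9
 = 1085/9 + 770/9 + 260/9
 = 235
Net = 235 - 69 = 166

166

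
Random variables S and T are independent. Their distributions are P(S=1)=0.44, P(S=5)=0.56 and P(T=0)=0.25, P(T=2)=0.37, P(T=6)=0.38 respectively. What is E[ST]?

9.7848

E[ST] = Σ_s Σ_t st · P(S=s)P(T=t)
 = 0·0.11 + 2·0.1628 + 6·0.1672 + 0·0.14 + 10·0.2072 + 30·0.2128
 = 0 + 0.3256 + 1.0032 + 0 + 2.072 + 6.384
 = 9.7848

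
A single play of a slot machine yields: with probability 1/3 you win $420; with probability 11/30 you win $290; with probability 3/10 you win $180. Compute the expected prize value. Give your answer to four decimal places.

E[payout] = 420·1/3 + 290·11/30 + 180·3/10
 = 140 + 319/3 + 54
 = 901/3

300.3333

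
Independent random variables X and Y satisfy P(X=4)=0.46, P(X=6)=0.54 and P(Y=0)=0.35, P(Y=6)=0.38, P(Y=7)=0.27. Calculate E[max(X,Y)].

E[max(X,Y)] = Σ_x Σ_y max(x,y) · P(X=x)P(Y=y)
 = 4·0.161 + 6·0.1748 + 7·0.1242 + 6·0.189 + 6·0.2052 + 7·0.1458
 = 0.644 + 1.0488 + 0.8694 + 1.134 + 1.2312 + 1.0206
 = 5.948

5.948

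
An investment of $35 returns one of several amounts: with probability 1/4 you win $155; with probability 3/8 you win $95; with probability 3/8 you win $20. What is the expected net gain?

E[payout] = 155·1/4 + 95·3/8 + 20·3/8
 = 155/4 + 285/8 + 15/2
 = 655/8
Net = 655/8 - 35 = 375/8

46.875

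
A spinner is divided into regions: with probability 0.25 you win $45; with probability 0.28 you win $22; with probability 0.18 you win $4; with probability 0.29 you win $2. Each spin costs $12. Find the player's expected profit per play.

E[payout] = 45·0.25 + 22·0.28 + 4·0.18 + 2·0.29
 = 11.25 + 6.16 + 0.72 + 0.58
 = 18.71
Net = 18.71 - 12 = 6.71

6.71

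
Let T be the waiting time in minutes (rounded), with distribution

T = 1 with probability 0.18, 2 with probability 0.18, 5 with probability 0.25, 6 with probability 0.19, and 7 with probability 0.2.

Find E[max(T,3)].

E[max(T,3)] = Σ max(t,3)·P(T=t)
 = 3·0.18 + 3·0.18 + 5·0.25 + 6·0.19 + 7·0.2
 = 0.54 + 0.54 + 1.25 + 1.14 + 1.4
 = 4.87

4.87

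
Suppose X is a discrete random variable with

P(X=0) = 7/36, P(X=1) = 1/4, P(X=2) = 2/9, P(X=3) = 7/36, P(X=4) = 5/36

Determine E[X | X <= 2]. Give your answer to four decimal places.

P(X <= 2) = 7/36 + 1/4 + 2/9 = 2/3.
E[X | X <= 2] = [0·7/36 + 1·1/4 + 2·2/9] / (2/3)
 = 25/36 / (2/3)
 = 25/24

1.0417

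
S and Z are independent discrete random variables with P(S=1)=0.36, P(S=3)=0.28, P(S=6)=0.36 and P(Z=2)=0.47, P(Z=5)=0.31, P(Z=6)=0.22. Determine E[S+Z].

7.17

E[S+Z] = Σ_s Σ_z (s+z) · P(S=s)P(Z=z)
 = 3·0.1692 + 6·0.1116 + 7·0.0792 + 5·0.1316 + 8·0.0868 + 9·0.0616 + 8·0.1692 + 11·0.1116 + 12·0.0792
 = 0.5076 + 0.6696 + 0.5544 + 0.658 + 0.6944 + 0.5544 + 1.3536 + 1.2276 + 0.9504
 = 7.17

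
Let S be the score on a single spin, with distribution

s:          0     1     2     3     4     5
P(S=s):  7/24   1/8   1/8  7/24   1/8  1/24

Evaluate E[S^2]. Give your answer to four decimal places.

E[S^2] = Σ s^2·P(S=s)
 = 0·7/24 + 1·1/8 + 4·1/8 + 9·7/24 + 16·1/8 + 25·1/24
 = 0 + 1/8 + 1/2 + 21/8 + 2 + 25/24
 = 151/24

6.2917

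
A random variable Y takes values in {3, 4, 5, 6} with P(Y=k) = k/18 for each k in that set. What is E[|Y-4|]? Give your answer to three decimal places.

E[|Y-4|] = Σ |y-4|·P(Y=y)
 = 1·1/6 + 0·2/9 + 1·5/18 + 2·1/3
 = 1/6 + 0 + 5/18 + 2/3
 = 10/9

1.111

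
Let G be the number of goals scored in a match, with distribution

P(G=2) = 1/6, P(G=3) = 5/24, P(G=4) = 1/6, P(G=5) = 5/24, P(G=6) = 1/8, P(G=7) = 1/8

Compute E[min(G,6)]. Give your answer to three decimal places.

E[min(G,6)] = Σ min(g,6)·P(G=g)
 = 2·1/6 + 3·5/24 + 4·1/6 + 5·5/24 + 6·1/8 + 6·1/8
 = 1/3 + 5/8 + 2/3 + 25/24 + 3/4 + 3/4
 = 25/6

4.167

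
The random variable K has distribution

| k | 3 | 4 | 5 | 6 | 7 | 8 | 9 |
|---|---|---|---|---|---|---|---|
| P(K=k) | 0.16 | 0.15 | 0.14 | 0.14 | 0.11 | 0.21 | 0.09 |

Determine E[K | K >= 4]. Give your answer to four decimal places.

P(K >= 4) = 0.15 + 0.14 + 0.14 + 0.11 + 0.21 + 0.09 = 0.84.
E[K | K >= 4] = [4·0.15 + 5·0.14 + 6·0.14 + 7·0.11 + 8·0.21 + 9·0.09] / 0.84
 = 5.4 / 0.84
 = 45/7

6.4286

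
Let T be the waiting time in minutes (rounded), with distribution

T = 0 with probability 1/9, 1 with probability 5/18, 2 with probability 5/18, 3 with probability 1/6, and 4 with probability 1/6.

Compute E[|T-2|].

E[|T-2|] = Σ |t-2|·P(T=t)
 = 2·1/9 + 1·5/18 + 0·5/18 + 1·1/6 + 2·1/6
 = 2/9 + 5/18 + 0 + 1/6 + 1/3
 = 1

1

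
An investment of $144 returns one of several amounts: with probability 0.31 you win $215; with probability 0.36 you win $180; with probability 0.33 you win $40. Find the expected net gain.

E[payout] = 215·0.31 + 180·0.36 + 40·0.33
 = 66.65 + 64.8 + 13.2
 = 144.65
Net = 144.65 - 144 = 0.65

0.65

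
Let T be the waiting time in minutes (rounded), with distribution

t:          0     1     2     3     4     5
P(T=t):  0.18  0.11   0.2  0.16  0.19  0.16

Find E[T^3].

E[T^3] = Σ t^3·P(T=t)
 = 0·0.18 + 1·0.11 + 8·0.2 + 27·0.16 + 64·0.19 + 125·0.16
 = 0 + 0.11 + 1.6 + 4.32 + 12.16 + 20
 = 38.19

38.19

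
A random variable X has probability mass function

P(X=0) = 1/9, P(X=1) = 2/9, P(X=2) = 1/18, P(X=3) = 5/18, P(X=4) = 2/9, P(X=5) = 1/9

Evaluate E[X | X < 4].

P(X < 4) = 1/9 + 2/9 + 1/18 + 5/18 = 2/3.
E[X | X < 4] = [0·1/9 + 1·2/9 + 2·1/18 + 3·5/18] / (2/3)
 = 7/6 / (2/3)
 = 7/4

1.75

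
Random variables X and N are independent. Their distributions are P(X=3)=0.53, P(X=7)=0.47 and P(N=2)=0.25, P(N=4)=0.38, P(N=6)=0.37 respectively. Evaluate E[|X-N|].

E[|X-N|] = Σ_x Σ_n |x-n| · P(X=x)P(N=n)
 = 1·0.1325 + 1·0.2014 + 3·0.1961 + 5·0.1175 + 3·0.1786 + 1·0.1739
 = 0.1325 + 0.2014 + 0.5883 + 0.5875 + 0.5358 + 0.1739
 = 2.2194

2.2194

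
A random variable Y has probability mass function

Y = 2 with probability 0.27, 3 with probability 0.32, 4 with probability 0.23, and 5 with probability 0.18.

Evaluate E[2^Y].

E[2^Y] = Σ 2^y·P(Y=y)
 = 4·0.27 + 8·0.32 + 16·0.23 + 32·0.18
 = 1.08 + 2.56 + 3.68 + 5.76
 = 13.08

13.08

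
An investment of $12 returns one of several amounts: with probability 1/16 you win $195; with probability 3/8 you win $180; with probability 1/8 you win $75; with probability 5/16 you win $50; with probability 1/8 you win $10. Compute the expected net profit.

93.9375

E[payout] = 195·1/16 + 180·3/8 + 75·1/8 + 50·5/16 + 10·1/8
 = 195/16 + 135/2 + 75/8 + 125/8 + 5/4
 = 1695/16
Net = 1695/16 - 12 = 1503/16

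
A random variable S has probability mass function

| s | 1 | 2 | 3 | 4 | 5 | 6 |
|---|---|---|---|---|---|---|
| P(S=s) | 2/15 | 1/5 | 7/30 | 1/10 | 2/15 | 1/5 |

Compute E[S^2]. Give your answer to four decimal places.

15.1667

E[S^2] = Σ s^2·P(S=s)
 = 1·2/15 + 4·1/5 + 9·7/30 + 16·1/10 + 25·2/15 + 36·1/5
 = 2/15 + 4/5 + 21/10 + 8/5 + 10/3 + 36/5
 = 91/6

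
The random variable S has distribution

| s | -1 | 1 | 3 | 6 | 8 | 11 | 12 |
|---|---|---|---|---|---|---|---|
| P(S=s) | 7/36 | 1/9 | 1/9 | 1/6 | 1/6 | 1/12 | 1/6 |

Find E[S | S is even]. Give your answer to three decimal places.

8.667

P(S is even) = 1/6 + 1/6 + 1/6 = 1/2.
E[S | S is even] = [6·1/6 + 8·1/6 + 12·1/6] / (1/2)
 = 13/3 / (1/2)
 = 26/3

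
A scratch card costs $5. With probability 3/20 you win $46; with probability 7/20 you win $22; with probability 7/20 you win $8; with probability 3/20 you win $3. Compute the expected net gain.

12.85

E[payout] = 46·3/20 + 22·7/20 + 8·7/20 + 3·3/20
 = 69/10 + 77/10 + 14/5 + 9/20
 = 357/20
Net = 357/20 - 5 = 257/20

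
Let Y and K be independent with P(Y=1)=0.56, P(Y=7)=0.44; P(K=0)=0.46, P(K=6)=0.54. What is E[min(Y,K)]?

1.728

E[min(Y,K)] = Σ_y Σ_k min(y,k) · P(Y=y)P(K=k)
 = 0·0.2576 + 1·0.3024 + 0·0.2024 + 6·0.2376
 = 0 + 0.3024 + 0 + 1.4256
 = 1.728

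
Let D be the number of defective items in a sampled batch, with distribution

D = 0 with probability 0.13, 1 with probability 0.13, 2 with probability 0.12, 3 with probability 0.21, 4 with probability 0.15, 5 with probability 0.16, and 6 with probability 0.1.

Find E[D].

E[D] = Σ d·P(D=d)
 = 0·0.13 + 1·0.13 + 2·0.12 + 3·0.21 + 4·0.15 + 5·0.16 + 6·0.1
 = 0 + 0.13 + 0.24 + 0.63 + 0.6 + 0.8 + 0.6
 = 3

3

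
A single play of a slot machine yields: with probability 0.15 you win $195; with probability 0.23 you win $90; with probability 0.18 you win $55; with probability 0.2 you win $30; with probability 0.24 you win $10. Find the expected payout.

E[payout] = 195·0.15 + 90·0.23 + 55·0.18 + 30·0.2 + 10·0.24
 = 29.25 + 20.7 + 9.9 + 6 + 2.4
 = 68.25

68.25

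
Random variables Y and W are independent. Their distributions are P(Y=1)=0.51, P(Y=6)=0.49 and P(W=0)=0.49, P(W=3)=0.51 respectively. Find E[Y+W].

E[Y+W] = Σ_y Σ_w (y+w) · P(Y=y)P(W=w)
 = 1·0.2499 + 4·0.2601 + 6·0.2401 + 9·0.2499
 = 0.2499 + 1.0404 + 1.4406 + 2.2491
 = 4.98

4.98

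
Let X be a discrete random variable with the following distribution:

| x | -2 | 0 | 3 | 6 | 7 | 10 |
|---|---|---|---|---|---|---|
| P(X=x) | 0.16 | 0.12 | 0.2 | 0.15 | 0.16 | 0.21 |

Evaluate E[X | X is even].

4.1875

P(X is even) = 0.16 + 0.12 + 0.15 + 0.21 = 0.64.
E[X | X is even] = [(-2)·0.16 + 0·0.12 + 6·0.15 + 10·0.21] / 0.64
 = 2.68 / 0.64
 = 67/16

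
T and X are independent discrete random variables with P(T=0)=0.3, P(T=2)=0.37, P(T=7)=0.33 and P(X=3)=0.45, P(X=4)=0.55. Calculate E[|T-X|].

2.777

E[|T-X|] = Σ_t Σ_x |t-x| · P(T=t)P(X=x)
 = 3·0.135 + 4·0.165 + 1·0.1665 + 2·0.2035 + 4·0.1485 + 3·0.1815
 = 0.405 + 0.66 + 0.1665 + 0.407 + 0.594 + 0.5445
 = 2.777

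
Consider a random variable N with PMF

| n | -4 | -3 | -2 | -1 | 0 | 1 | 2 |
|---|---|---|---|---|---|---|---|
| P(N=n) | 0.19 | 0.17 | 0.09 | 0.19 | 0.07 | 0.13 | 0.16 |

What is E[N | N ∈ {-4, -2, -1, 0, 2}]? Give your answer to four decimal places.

-1.1571

P(N ∈ {-4, -2, -1, 0, 2}) = 0.19 + 0.09 + 0.19 + 0.07 + 0.16 = 0.7.
E[N | N ∈ {-4, -2, -1, 0, 2}] = [(-4)·0.19 + (-2)·0.09 + (-1)·0.19 + 0·0.07 + 2·0.16] / 0.7
 = -0.81 / 0.7
 = -81/70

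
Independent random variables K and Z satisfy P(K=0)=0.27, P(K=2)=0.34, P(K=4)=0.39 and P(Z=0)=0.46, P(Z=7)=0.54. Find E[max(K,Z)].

E[max(K,Z)] = Σ_k Σ_z max(k,z) · P(K=k)P(Z=z)
 = 0·0.1242 + 7·0.1458 + 2·0.1564 + 7·0.1836 + 4·0.1794 + 7·0.2106
 = 0 + 1.0206 + 0.3128 + 1.2852 + 0.7176 + 1.4742
 = 4.8104

4.8104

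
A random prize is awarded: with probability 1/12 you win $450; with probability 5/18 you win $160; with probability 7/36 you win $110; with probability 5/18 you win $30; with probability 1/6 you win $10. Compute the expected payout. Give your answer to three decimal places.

113.333

E[payout] = 450·1/12 + 160·5/18 + 110·7/36 + 30·5/18 + 10·1/6
 = 75/2 + 400/9 + 385/18 + 25/3 + 5/3
 = 340/3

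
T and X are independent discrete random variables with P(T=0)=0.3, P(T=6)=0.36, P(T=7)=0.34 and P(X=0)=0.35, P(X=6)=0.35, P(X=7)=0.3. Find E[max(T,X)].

E[max(T,X)] = Σ_t Σ_x max(t,x) · P(T=t)P(X=x)
 = 0·0.105 + 6·0.105 + 7·0.09 + 6·0.126 + 6·0.126 + 7·0.108 + 7·0.119 + 7·0.119 + 7·0.102
 = 0 + 0.63 + 0.63 + 0.756 + 0.756 + 0.756 + 0.833 + 0.833 + 0.714
 = 5.908

5.908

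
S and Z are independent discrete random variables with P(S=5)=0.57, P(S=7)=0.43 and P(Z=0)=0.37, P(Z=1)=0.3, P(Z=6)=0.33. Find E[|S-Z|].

E[|S-Z|] = Σ_s Σ_z |s-z| · P(S=s)P(Z=z)
 = 5·0.2109 + 4·0.171 + 1·0.1881 + 7·0.1591 + 6·0.129 + 1·0.1419
 = 1.0545 + 0.684 + 0.1881 + 1.1137 + 0.774 + 0.1419
 = 3.9562

3.9562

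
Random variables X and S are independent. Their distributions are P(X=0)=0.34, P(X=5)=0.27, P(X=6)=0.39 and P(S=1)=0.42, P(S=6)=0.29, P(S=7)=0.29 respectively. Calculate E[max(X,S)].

5.4626

E[max(X,S)] = Σ_x Σ_s max(x,s) · P(X=x)P(S=s)
 = 1·0.1428 + 6·0.0986 + 7·0.0986 + 5·0.1134 + 6·0.0783 + 7·0.0783 + 6·0.1638 + 6·0.1131 + 7·0.1131
 = 0.1428 + 0.5916 + 0.6902 + 0.567 + 0.4698 + 0.5481 + 0.9828 + 0.6786 + 0.7917
 = 5.4626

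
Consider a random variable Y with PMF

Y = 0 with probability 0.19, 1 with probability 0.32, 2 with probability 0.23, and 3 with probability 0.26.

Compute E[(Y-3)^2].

3.22

E[(Y-3)^2] = Σ (y-3)^2·P(Y=y)
 = 9·0.19 + 4·0.32 + 1·0.23 + 0·0.26
 = 1.71 + 1.28 + 0.23 + 0
 = 3.22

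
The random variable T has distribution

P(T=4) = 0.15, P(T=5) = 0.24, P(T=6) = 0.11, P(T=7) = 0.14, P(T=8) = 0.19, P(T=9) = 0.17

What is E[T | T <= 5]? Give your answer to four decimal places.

4.6154

P(T <= 5) = 0.15 + 0.24 = 0.39.
E[T | T <= 5] = [4·0.15 + 5·0.24] / 0.39
 = 1.8 / 0.39
 = 60/13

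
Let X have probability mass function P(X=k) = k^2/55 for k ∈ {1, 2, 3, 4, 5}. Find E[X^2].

E[X^2] = Σ x^2·P(X=x)
 = 1·1/55 + 4·4/55 + 9·9/55 + 16·16/55 + 25·5/11
 = 1/55 + 16/55 + 81/55 + 256/55 + 125/11
 = 89/5

17.8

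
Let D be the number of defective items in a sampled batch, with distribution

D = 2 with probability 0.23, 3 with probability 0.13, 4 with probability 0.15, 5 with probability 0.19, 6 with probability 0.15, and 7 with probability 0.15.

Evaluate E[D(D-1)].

17.64

E[D(D-1)] = Σ d(d-1)·P(D=d)
 = 2·0.23 + 6·0.13 + 12·0.15 + 20·0.19 + 30·0.15 + 42·0.15
 = 0.46 + 0.78 + 1.8 + 3.8 + 4.5 + 6.3
 = 17.64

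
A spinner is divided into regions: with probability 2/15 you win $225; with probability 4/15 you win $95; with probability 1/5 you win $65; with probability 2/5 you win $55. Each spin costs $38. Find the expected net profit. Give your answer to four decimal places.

E[payout] = 225·2/15 + 95·4/15 + 65·1/5 + 55·2/5
 = 30 + 76/3 + 13 + 22
 = 271/3
Net = 271/3 - 38 = 157/3

52.3333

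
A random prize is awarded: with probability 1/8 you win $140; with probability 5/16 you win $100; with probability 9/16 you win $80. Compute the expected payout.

E[payout] = 140·1/8 + 100·5/16 + 80·9/16
 = 35/2 + 125/4 + 45
 = 375/4

93.75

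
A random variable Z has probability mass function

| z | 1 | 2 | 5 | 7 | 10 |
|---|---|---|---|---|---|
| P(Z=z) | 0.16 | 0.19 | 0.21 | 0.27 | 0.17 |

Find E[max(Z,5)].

E[max(Z,5)] = Σ max(z,5)·P(Z=z)
 = 5·0.16 + 5·0.19 + 5·0.21 + 7·0.27 + 10·0.17
 = 0.8 + 0.95 + 1.05 + 1.89 + 1.7
 = 6.39

6.39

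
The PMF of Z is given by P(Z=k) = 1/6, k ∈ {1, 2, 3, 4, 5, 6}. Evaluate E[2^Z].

21

E[2^Z] = Σ 2^z·P(Z=z)
 = 2·1/6 + 4·1/6 + 8·1/6 + 16·1/6 + 32·1/6 + 64·1/6
 = 1/3 + 2/3 + 4/3 + 8/3 + 16/3 + 32/3
 = 21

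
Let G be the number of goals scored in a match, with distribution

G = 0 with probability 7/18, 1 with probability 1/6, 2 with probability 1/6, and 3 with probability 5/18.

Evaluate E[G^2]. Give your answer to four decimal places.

E[G^2] = Σ g^2·P(G=g)
 = 0·7/18 + 1·1/6 + 4·1/6 + 9·5/18
 = 0 + 1/6 + 2/3 + 5/2
 = 10/3

3.3333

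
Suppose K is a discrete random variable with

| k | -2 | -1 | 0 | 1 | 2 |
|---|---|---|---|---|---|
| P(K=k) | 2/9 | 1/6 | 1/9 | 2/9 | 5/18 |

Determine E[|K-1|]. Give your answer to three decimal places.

1.389

E[|K-1|] = Σ |k-1|·P(K=k)
 = 3·2/9 + 2·1/6 + 1·1/9 + 0·2/9 + 1·5/18
 = 2/3 + 1/3 + 1/9 + 0 + 5/18
 = 25/18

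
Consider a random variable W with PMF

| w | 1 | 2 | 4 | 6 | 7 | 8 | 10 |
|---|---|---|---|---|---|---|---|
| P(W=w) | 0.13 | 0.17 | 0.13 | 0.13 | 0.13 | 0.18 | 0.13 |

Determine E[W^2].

38.46

E[W^2] = Σ w^2·P(W=w)
 = 1·0.13 + 4·0.17 + 16·0.13 + 36·0.13 + 49·0.13 + 64·0.18 + 100·0.13
 = 0.13 + 0.68 + 2.08 + 4.68 + 6.37 + 11.52 + 13
 = 38.46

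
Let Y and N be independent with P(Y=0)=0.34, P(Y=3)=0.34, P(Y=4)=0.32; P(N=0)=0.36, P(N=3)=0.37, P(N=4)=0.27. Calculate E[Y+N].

4.49

E[Y+N] = Σ_y Σ_n (y+n) · P(Y=y)P(N=n)
 = 0·0.1224 + 3·0.1258 + 4·0.0918 + 3·0.1224 + 6·0.1258 + 7·0.0918 + 4·0.1152 + 7·0.1184 + 8·0.0864
 = 0 + 0.3774 + 0.3672 + 0.3672 + 0.7548 + 0.6426 + 0.4608 + 0.8288 + 0.6912
 = 4.49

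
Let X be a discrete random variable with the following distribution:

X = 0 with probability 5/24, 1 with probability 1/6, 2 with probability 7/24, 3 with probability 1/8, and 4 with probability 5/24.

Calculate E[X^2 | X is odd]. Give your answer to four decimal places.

4.4286

P(X is odd) = 1/6 + 1/8 = 7/24.
E[X^2 | X is odd] = [1·1/6 + 9·1/8] / (7/24)
 = 31/24 / (7/24)
 = 31/7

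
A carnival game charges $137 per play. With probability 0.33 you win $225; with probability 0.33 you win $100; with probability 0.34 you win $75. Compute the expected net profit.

-4.25

E[payout] = 225·0.33 + 100·0.33 + 75·0.34
 = 74.25 + 33 + 25.5
 = 132.75
Net = 132.75 - 137 = -4.25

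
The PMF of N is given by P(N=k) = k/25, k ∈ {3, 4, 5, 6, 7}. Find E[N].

5.4

E[N] = Σ n·P(N=n)
 = 3·3/25 + 4·4/25 + 5·1/5 + 6·6/25 + 7·7/25
 = 9/25 + 16/25 + 1 + 36/25 + 49/25
 = 27/5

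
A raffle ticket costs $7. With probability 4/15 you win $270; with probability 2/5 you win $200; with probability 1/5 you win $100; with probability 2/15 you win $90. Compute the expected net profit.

E[payout] = 270·4/15 + 200·2/5 + 100·1/5 + 90·2/15
 = 72 + 80 + 20 + 12
 = 184
Net = 184 - 7 = 177

177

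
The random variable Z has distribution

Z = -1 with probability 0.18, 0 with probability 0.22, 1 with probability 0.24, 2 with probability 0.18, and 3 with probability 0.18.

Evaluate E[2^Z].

2.95

E[2^Z] = Σ 2^z·P(Z=z)
 = 0.5·0.18 + 1·0.22 + 2·0.24 + 4·0.18 + 8·0.18
 = 0.09 + 0.22 + 0.48 + 0.72 + 1.44
 = 2.95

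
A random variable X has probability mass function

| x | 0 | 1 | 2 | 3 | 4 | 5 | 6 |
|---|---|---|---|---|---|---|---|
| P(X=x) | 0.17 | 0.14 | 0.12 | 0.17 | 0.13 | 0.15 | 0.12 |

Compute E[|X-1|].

E[|X-1|] = Σ |x-1|·P(X=x)
 = 1·0.17 + 0·0.14 + 1·0.12 + 2·0.17 + 3·0.13 + 4·0.15 + 5·0.12
 = 0.17 + 0 + 0.12 + 0.34 + 0.39 + 0.6 + 0.6
 = 2.22

2.22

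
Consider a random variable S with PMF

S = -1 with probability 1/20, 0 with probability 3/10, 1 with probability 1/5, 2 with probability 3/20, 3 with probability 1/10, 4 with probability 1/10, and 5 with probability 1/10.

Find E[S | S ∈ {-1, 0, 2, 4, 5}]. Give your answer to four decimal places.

P(S ∈ {-1, 0, 2, 4, 5}) = 1/20 + 3/10 + 3/20 + 1/10 + 1/10 = 7/10.
E[S | S ∈ {-1, 0, 2, 4, 5}] = [(-1)·1/20 + 0·3/10 + 2·3/20 + 4·1/10 + 5·1/10] / (7/10)
 = 23/20 / (7/10)
 = 23/14

1.6429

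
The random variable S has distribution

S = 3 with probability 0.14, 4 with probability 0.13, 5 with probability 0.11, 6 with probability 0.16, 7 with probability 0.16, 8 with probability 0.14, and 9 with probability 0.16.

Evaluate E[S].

6.13

E[S] = Σ s·P(S=s)
 = 3·0.14 + 4·0.13 + 5·0.11 + 6·0.16 + 7·0.16 + 8·0.14 + 9·0.16
 = 0.42 + 0.52 + 0.55 + 0.96 + 1.12 + 1.12 + 1.44
 = 6.13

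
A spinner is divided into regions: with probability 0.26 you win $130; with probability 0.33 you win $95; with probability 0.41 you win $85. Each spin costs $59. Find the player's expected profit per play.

E[payout] = 130·0.26 + 95·0.33 + 85·0.41
 = 33.8 + 31.35 + 34.85
 = 100
Net = 100 - 59 = 41

41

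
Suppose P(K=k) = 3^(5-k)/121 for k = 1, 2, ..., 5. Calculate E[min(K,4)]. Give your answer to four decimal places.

1.4711

E[min(K,4)] = Σ min(k,4)·P(K=k)
 = 1·81/121 + 2·27/121 + 3·9/121 + 4·3/121 + 4·1/121
 = 81/121 + 54/121 + 27/121 + 12/121 + 4/121
 = 178/121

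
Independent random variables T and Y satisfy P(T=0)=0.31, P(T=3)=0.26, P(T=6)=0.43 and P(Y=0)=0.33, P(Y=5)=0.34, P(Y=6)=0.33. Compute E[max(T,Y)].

E[max(T,Y)] = Σ_t Σ_y max(t,y) · P(T=t)P(Y=y)
 = 0·0.1023 + 5·0.1054 + 6·0.1023 + 3·0.0858 + 5·0.0884 + 6·0.0858 + 6·0.1419 + 6·0.1462 + 6·0.1419
 = 0 + 0.527 + 0.6138 + 0.2574 + 0.442 + 0.5148 + 0.8514 + 0.8772 + 0.8514
 = 4.935

4.935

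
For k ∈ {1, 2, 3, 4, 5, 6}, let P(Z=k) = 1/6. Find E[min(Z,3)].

E[min(Z,3)] = Σ min(z,3)·P(Z=z)
 = 1·1/6 + 2·1/6 + 3·1/6 + 3·1/6 + 3·1/6 + 3·1/6
 = 1/6 + 1/3 + 1/2 + 1/2 + 1/2 + 1/2
 = 5/2

2.5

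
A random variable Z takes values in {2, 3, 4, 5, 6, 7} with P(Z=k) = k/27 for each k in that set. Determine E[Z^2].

E[Z^2] = Σ z^2·P(Z=z)
 = 4·2/27 + 9·1/9 + 16·4/27 + 25·5/27 + 36·2/9 + 49·7/27
 = 8/27 + 1 + 64/27 + 125/27 + 8 + 343/27
 = 29

29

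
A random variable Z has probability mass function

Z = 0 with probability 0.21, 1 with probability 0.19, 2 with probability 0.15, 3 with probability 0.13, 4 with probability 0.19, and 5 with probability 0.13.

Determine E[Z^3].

33.31

E[Z^3] = Σ z^3·P(Z=z)
 = 0·0.21 + 1·0.19 + 8·0.15 + 27·0.13 + 64·0.19 + 125·0.13
 = 0 + 0.19 + 1.2 + 3.51 + 12.16 + 16.25
 = 33.31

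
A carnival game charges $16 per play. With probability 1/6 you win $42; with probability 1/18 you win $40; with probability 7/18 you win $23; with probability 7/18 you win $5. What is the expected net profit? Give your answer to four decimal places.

E[payout] = 42·1/6 + 40·1/18 + 23·7/18 + 5·7/18
 = 7 + 20/9 + 161/18 + 35/18
 = 181/9
Net = 181/9 - 16 = 37/9

4.1111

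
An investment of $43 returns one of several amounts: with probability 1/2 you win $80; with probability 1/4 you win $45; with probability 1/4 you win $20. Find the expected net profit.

E[payout] = 80·1/2 + 45·1/4 + 20·1/4
 = 40 + 45/4 + 5
 = 225/4
Net = 225/4 - 43 = 53/4

13.25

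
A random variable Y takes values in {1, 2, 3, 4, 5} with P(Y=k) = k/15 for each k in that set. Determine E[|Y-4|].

1

E[|Y-4|] = Σ |y-4|·P(Y=y)
 = 3·1/15 + 2·2/15 + 1·1/5 + 0·4/15 + 1·1/3
 = 1/5 + 4/15 + 1/5 + 0 + 1/3
 = 1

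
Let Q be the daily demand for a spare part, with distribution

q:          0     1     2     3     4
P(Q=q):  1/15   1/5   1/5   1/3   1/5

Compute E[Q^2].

7.2

E[Q^2] = Σ q^2·P(Q=q)
 = 0·1/15 + 1·1/5 + 4·1/5 + 9·1/3 + 16·1/5
 = 0 + 1/5 + 4/5 + 3 + 16/5
 = 36/5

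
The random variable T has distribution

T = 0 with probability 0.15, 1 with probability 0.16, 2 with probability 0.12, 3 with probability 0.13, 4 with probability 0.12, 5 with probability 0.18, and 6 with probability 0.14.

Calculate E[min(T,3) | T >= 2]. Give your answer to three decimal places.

P(T >= 2) = 0.12 + 0.13 + 0.12 + 0.18 + 0.14 = 0.69.
E[min(T,3) | T >= 2] = [2·0.12 + 3·0.13 + 3·0.12 + 3·0.18 + 3·0.14] / 0.69
 = 1.95 / 0.69
 = 65/23

2.826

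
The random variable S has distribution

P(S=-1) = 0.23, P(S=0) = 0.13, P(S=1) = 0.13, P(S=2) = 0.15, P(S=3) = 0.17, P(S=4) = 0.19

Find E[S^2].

E[S^2] = Σ s^2·P(S=s)
 = 1·0.23 + 0·0.13 + 1·0.13 + 4·0.15 + 9·0.17 + 16·0.19
 = 0.23 + 0 + 0.13 + 0.6 + 1.53 + 3.04
 = 5.53

5.53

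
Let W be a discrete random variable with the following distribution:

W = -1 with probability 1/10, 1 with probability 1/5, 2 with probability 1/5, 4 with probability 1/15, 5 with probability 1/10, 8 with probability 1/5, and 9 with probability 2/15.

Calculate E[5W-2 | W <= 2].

P(W <= 2) = 1/10 + 1/5 + 1/5 = 1/2.
E[5W-2 | W <= 2] = [(-7)·1/10 + 3·1/5 + 8·1/5] / (1/2)
 = 3/2 / (1/2)
 = 3

3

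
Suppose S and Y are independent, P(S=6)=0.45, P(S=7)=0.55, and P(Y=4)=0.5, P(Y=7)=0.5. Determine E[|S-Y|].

E[|S-Y|] = Σ_s Σ_y |s-y| · P(S=s)P(Y=y)
 = 2·0.225 + 1·0.225 + 3·0.275 + 0·0.275
 = 0.45 + 0.225 + 0.825 + 0
 = 1.5

1.5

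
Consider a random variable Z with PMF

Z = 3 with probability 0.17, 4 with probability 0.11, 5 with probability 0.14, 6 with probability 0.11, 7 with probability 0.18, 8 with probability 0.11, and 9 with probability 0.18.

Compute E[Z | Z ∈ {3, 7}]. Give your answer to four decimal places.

P(Z ∈ {3, 7}) = 0.17 + 0.18 = 0.35.
E[Z | Z ∈ {3, 7}] = [3·0.17 + 7·0.18] / 0.35
 = 1.77 / 0.35
 = 177/35

5.0571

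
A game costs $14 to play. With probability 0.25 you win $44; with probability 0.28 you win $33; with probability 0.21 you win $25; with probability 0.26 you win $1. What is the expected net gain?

11.75

E[payout] = 44·0.25 + 33·0.28 + 25·0.21 + 1·0.26
 = 11 + 9.24 + 5.25 + 0.26
 = 25.75
Net = 25.75 - 14 = 11.75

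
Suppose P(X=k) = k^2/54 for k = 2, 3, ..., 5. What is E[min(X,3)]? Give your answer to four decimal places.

E[min(X,3)] = Σ min(x,3)·P(X=x)
 = 2·2/27 + 3·1/6 + 3·8/27 + 3·25/54
 = 4/27 + 1/2 + 8/9 + 25/18
 = 79/27

2.9259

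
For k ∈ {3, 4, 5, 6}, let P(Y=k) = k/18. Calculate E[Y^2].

E[Y^2] = Σ y^2·P(Y=y)
 = 9·1/6 + 16·2/9 + 25·5/18 + 36·1/3
 = 3/2 + 32/9 + 125/18 + 12
 = 24

24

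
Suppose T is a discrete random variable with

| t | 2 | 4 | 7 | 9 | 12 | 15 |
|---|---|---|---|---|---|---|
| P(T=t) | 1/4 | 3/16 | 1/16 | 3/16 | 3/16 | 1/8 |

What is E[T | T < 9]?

P(T < 9) = 1/4 + 3/16 + 1/16 = 1/2.
E[T | T < 9] = [2·1/4 + 4·3/16 + 7·1/16] / (1/2)
 = 27/16 / (1/2)
 = 27/8

3.375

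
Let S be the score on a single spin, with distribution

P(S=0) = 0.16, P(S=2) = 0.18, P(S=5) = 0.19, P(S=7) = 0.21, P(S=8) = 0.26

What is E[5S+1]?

25.3

E[5S+1] = Σ (5s+1)·P(S=s)
 = 1·0.16 + 11·0.18 + 26·0.19 + 36·0.21 + 41·0.26
 = 0.16 + 1.98 + 4.94 + 7.56 + 10.66
 = 25.3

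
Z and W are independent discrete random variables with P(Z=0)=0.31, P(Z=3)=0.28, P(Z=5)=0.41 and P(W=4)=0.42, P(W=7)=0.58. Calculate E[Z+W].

E[Z+W] = Σ_z Σ_w (z+w) · P(Z=z)P(W=w)
 = 4·0.1302 + 7·0.1798 + 7·0.1176 + 10·0.1624 + 9·0.1722 + 12·0.2378
 = 0.5208 + 1.2586 + 0.8232 + 1.624 + 1.5498 + 2.8536
 = 8.63

8.63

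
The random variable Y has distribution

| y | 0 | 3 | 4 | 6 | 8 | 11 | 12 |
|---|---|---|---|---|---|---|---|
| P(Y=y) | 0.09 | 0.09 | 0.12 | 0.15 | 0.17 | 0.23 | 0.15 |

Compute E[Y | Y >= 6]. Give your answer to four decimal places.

P(Y >= 6) = 0.15 + 0.17 + 0.23 + 0.15 = 0.7.
E[Y | Y >= 6] = [6·0.15 + 8·0.17 + 11·0.23 + 12·0.15] / 0.7
 = 6.59 / 0.7
 = 659/70

9.4143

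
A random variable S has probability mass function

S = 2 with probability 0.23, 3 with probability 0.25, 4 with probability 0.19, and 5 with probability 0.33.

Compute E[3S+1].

E[3S+1] = Σ (3s+1)·P(S=s)
 = 7·0.23 + 10·0.25 + 13·0.19 + 16·0.33
 = 1.61 + 2.5 + 2.47 + 5.28
 = 11.86

11.86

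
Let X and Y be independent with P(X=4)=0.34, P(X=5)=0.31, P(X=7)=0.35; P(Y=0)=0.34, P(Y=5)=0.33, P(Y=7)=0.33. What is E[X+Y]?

E[X+Y] = Σ_x Σ_y (x+y) · P(X=x)P(Y=y)
 = 4·0.1156 + 9·0.1122 + 11·0.1122 + 5·0.1054 + 10·0.1023 + 12·0.1023 + 7·0.119 + 12·0.1155 + 14·0.1155
 = 0.4624 + 1.0098 + 1.2342 + 0.527 + 1.023 + 1.2276 + 0.833 + 1.386 + 1.617
 = 9.32

9.32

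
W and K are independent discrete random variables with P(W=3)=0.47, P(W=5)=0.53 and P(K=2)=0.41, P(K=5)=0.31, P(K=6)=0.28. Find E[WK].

16.443

E[WK] = Σ_w Σ_k wk · P(W=w)P(K=k)
 = 6·0.1927 + 15·0.1457 + 18·0.1316 + 10·0.2173 + 25·0.1643 + 30·0.1484
 = 1.1562 + 2.1855 + 2.3688 + 2.173 + 4.1075 + 4.452
 = 16.443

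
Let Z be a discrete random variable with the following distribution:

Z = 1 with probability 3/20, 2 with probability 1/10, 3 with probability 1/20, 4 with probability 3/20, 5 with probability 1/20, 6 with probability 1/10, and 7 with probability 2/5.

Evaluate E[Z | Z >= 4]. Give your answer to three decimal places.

6.071

P(Z >= 4) = 3/20 + 1/20 + 1/10 + 2/5 = 7/10.
E[Z | Z >= 4] = [4·3/20 + 5·1/20 + 6·1/10 + 7·2/5] / (7/10)
 = 17/4 / (7/10)
 = 85/14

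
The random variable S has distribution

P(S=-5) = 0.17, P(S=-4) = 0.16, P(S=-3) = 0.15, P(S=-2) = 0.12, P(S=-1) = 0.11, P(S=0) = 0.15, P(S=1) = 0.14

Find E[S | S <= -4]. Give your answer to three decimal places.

P(S <= -4) = 0.17 + 0.16 = 0.33.
E[S | S <= -4] = [(-5)·0.17 + (-4)·0.16] / 0.33
 = -1.49 / 0.33
 = -149/33

-4.515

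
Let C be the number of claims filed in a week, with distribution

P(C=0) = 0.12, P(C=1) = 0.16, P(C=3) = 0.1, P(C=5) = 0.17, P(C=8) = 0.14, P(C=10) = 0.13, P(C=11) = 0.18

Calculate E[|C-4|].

3.83

E[|C-4|] = Σ |c-4|·P(C=c)
 = 4·0.12 + 3·0.16 + 1·0.1 + 1·0.17 + 4·0.14 + 6·0.13 + 7·0.18
 = 0.48 + 0.48 + 0.1 + 0.17 + 0.56 + 0.78 + 1.26
 = 3.83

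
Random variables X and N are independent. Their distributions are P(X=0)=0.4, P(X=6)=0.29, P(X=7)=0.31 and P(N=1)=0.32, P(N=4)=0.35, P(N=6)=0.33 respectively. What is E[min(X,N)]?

E[min(X,N)] = Σ_x Σ_n min(x,n) · P(X=x)P(N=n)
 = 0·0.128 + 0·0.14 + 0·0.132 + 1·0.0928 + 4·0.1015 + 6·0.0957 + 1·0.0992 + 4·0.1085 + 6·0.1023
 = 0 + 0 + 0 + 0.0928 + 0.406 + 0.5742 + 0.0992 + 0.434 + 0.6138
 = 2.22

2.22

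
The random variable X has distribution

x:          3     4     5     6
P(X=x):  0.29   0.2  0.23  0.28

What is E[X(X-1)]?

17.14

E[X(X-1)] = Σ x(x-1)·P(X=x)
 = 6·0.29 + 12·0.2 + 20·0.23 + 30·0.28
 = 1.74 + 2.4 + 4.6 + 8.4
 = 17.14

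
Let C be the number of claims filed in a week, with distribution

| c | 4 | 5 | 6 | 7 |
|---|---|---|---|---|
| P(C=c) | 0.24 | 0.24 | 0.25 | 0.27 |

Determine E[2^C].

E[2^C] = Σ 2^c·P(C=c)
 = 16·0.24 + 32·0.24 + 64·0.25 + 128·0.27
 = 3.84 + 7.68 + 16 + 34.56
 = 62.08

62.08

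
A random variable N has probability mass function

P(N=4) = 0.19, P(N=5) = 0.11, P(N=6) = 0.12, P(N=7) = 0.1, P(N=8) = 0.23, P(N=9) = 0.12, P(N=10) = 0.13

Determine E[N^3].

421.37

E[N^3] = Σ n^3·P(N=n)
 = 64·0.19 + 125·0.11 + 216·0.12 + 343·0.1 + 512·0.23 + 729·0.12 + 1000·0.13
 = 12.16 + 13.75 + 25.92 + 34.3 + 117.76 + 87.48 + 130
 = 421.37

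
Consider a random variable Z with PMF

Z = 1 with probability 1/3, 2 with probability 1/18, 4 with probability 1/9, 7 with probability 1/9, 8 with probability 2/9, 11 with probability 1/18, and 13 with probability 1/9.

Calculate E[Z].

5.5

E[Z] = Σ z·P(Z=z)
 = 1·1/3 + 2·1/18 + 4·1/9 + 7·1/9 + 8·2/9 + 11·1/18 + 13·1/9
 = 1/3 + 1/9 + 4/9 + 7/9 + 16/9 + 11/18 + 13/9
 = 11/2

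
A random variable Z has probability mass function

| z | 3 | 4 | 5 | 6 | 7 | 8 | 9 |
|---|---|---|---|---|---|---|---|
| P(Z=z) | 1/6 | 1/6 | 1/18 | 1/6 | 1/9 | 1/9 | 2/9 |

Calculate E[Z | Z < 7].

4.4

P(Z < 7) = 1/6 + 1/6 + 1/18 + 1/6 = 5/9.
E[Z | Z < 7] = [3·1/6 + 4·1/6 + 5·1/18 + 6·1/6] / (5/9)
 = 22/9 / (5/9)
 = 22/5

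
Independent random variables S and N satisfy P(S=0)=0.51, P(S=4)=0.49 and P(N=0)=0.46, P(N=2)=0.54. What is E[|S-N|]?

1.9816

E[|S-N|] = Σ_s Σ_n |s-n| · P(S=s)P(N=n)
 = 0·0.2346 + 2·0.2754 + 4·0.2254 + 2·0.2646
 = 0 + 0.5508 + 0.9016 + 0.5292
 = 1.9816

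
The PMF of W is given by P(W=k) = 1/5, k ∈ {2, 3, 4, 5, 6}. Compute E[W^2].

18

E[W^2] = Σ w^2·P(W=w)
 = 4·1/5 + 9·1/5 + 16·1/5 + 25·1/5 + 36·1/5
 = 4/5 + 9/5 + 16/5 + 5 + 36/5
 = 18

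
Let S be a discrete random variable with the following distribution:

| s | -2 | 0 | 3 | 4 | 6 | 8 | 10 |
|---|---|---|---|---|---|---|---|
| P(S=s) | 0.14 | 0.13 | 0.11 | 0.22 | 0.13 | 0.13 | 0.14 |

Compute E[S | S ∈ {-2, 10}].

P(S ∈ {-2, 10}) = 0.14 + 0.14 = 0.28.
E[S | S ∈ {-2, 10}] = [(-2)·0.14 + 10·0.14] / 0.28
 = 1.12 / 0.28
 = 4

4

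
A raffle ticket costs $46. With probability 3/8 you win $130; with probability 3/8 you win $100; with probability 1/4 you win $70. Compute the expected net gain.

E[payout] = 130·3/8 + 100·3/8 + 70·1/4
 = 195/4 + 75/2 + 35/2
 = 415/4
Net = 415/4 - 46 = 231/4

57.75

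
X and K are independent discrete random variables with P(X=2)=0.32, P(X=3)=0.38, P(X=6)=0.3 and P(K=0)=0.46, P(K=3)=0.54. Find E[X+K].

E[X+K] = Σ_x Σ_k (x+k) · P(X=x)P(K=k)
 = 2·0.1472 + 5·0.1728 + 3·0.1748 + 6·0.2052 + 6·0.138 + 9·0.162
 = 0.2944 + 0.864 + 0.5244 + 1.2312 + 0.828 + 1.458
 = 5.2

5.2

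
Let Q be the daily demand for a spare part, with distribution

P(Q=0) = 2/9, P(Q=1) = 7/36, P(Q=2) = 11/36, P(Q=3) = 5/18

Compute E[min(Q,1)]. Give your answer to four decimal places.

0.7778

E[min(Q,1)] = Σ min(q,1)·P(Q=q)
 = 0·2/9 + 1·7/36 + 1·11/36 + 1·5/18
 = 0 + 7/36 + 11/36 + 5/18
 = 7/9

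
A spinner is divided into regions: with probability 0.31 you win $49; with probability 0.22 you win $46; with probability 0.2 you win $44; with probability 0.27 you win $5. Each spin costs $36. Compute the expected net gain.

E[payout] = 49·0.31 + 46·0.22 + 44·0.2 + 5·0.27
 = 15.19 + 10.12 + 8.8 + 1.35
 = 35.46
Net = 35.46 - 36 = -0.54

-0.54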